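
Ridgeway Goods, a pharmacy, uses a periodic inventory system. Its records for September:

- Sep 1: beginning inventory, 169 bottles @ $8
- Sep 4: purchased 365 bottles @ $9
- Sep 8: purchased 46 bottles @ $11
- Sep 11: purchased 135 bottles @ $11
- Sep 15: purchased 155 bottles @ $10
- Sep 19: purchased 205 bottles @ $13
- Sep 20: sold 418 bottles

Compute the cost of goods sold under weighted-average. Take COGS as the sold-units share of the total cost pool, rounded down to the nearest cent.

Sep 20, sell 418: 418/1075 × $10,843.00 → $4,216.16
Ending inventory (cost pool remaining) = $6,626.84

COGS = $4,216.16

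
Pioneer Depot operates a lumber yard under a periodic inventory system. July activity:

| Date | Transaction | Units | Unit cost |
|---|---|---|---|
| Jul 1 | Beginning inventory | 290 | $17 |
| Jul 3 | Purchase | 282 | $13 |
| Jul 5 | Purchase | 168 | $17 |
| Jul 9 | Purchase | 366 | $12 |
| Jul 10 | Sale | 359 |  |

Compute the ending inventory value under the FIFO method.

Jul 10, 359 sold [FIFO — oldest first]: 290 @ $17 + 69 @ $13 = $5,827
Ending inventory: 213 @ $13 + 168 @ $17 + 366 @ $12 = $10,017

Ending inventory = $10,017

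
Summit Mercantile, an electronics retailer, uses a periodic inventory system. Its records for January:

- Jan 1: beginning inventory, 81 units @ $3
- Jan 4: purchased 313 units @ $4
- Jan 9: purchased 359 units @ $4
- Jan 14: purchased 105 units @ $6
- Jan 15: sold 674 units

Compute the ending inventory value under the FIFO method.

Jan 15, 674 sold [FIFO — oldest first]: 81 @ $3 + 313 @ $4 + 280 @ $4 = $2,615
Ending inventory: 79 @ $4 + 105 @ $6 = $946

Ending inventory = $946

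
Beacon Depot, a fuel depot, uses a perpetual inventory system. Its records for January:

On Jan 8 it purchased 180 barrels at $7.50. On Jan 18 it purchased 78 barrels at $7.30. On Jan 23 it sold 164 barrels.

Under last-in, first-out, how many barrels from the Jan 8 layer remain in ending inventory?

94

Jan 23, 164 sold [LIFO — newest first]: 78 @ $7.30 + 86 @ $7.50 = $1,214.40
Ending inventory: 94 @ $7.50 = $705.00
Check: goods available $1,919.40 = COGS $1,214.40 + ending $705.00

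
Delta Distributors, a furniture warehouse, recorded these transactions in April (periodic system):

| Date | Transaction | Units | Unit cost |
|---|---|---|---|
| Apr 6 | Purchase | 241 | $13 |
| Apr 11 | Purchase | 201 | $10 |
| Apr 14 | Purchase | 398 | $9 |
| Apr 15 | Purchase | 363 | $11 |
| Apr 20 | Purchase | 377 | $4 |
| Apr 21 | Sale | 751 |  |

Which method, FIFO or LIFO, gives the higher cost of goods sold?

FIFO COGS: 241 @ $13 + 201 @ $10 + 309 @ $9 = $7,924
LIFO COGS: 377 @ $4 + 363 @ $11 + 11 @ $9 = $5,600

FIFO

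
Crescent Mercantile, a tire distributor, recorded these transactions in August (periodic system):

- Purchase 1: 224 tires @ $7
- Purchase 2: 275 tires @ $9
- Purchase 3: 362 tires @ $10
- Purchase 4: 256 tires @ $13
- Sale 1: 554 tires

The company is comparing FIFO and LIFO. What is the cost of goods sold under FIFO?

FIFO COGS: 224 @ $7 + 275 @ $9 + 55 @ $10 = $4,593
LIFO COGS: 256 @ $13 + 298 @ $10 = $6,308

COGS = $4,593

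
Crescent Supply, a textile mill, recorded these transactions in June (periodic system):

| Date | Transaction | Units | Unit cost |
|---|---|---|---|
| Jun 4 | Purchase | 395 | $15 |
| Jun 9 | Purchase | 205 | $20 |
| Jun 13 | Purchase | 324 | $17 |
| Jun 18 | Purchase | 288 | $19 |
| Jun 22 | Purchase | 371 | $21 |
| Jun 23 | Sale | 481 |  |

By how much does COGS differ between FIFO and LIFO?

FIFO COGS: 395 @ $15 + 86 @ $20 = $7,645
LIFO COGS: 371 @ $21 + 110 @ $19 = $9,881
Difference = |$7,645 − $9,881| = $2,236

$2,236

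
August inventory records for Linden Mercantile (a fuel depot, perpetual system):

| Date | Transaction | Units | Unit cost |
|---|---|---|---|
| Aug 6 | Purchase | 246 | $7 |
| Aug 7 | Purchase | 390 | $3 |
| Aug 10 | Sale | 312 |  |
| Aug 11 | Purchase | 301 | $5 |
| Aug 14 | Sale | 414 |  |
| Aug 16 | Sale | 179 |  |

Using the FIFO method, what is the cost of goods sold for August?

Aug 10, 312 sold [FIFO — oldest first]: 246 @ $7 + 66 @ $3 = $1,920
Aug 14, 414 sold [FIFO — oldest first]: 324 @ $3 + 90 @ $5 = $1,422
Aug 16, 179 sold [FIFO — oldest first]: 179 @ $5 = $895
Total COGS = $1,920 + $1,422 + $895 = $4,237
Ending inventory: 32 @ $5 = $160
Check: goods available $4,397 = COGS $4,237 + ending $160

COGS = $4,237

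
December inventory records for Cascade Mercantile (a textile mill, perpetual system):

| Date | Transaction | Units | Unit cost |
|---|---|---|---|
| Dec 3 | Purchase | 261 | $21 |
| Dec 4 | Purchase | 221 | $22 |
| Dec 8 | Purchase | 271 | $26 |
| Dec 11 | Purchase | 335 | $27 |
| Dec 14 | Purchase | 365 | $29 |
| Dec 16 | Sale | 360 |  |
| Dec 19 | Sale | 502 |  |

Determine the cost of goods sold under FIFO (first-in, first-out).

Dec 16, 360 sold [FIFO — oldest first]: 261 @ $21 + 99 @ $22 = $7,659
Dec 19, 502 sold [FIFO — oldest first]: 122 @ $22 + 271 @ $26 + 109 @ $27 = $12,673
Total COGS = $7,659 + $12,673 = $20,332
Ending inventory: 226 @ $27 + 365 @ $29 = $16,687

COGS = $20,332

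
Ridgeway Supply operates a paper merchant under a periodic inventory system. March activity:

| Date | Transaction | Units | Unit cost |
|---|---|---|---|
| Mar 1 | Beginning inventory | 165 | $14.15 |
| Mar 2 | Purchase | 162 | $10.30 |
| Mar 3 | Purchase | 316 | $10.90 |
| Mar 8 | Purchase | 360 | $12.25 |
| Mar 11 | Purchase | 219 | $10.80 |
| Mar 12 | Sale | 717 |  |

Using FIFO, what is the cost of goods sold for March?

COGS = $8,354.25

Mar 12, 717 sold [FIFO — oldest first]: 165 @ $14.15 + 162 @ $10.30 + 316 @ $10.90 + 74 @ $12.25 = $8,354.25
Ending inventory: 286 @ $12.25 + 219 @ $10.80 = $5,868.70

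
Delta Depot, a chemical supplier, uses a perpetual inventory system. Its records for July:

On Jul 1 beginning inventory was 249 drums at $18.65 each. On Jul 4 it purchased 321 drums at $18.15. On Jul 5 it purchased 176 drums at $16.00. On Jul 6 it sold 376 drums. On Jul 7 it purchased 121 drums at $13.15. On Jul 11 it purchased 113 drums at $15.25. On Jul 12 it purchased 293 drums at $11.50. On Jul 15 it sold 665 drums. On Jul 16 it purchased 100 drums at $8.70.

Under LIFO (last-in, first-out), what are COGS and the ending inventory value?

COGS = $15,643.10; ending inventory = $5,196.80

Jul 6, 376 sold [LIFO — newest first]: 176 @ $16.00 + 200 @ $18.15 = $6,446.00
Jul 15, 665 sold [LIFO — newest first]: 293 @ $11.50 + 113 @ $15.25 + 121 @ $13.15 + 121 @ $18.15 + 17 @ $18.65 = $9,197.10
Total COGS = $6,446.00 + $9,197.10 = $15,643.10
Ending inventory: 232 @ $18.65 + 100 @ $8.70 = $5,196.80
Check: goods available $20,839.90 = COGS $15,643.10 + ending $5,196.80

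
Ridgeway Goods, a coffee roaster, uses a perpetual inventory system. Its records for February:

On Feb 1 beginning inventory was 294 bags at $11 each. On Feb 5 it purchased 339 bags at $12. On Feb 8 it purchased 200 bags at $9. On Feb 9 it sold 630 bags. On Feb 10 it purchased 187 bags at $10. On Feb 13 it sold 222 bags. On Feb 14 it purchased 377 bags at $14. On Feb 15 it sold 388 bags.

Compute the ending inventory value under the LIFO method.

Feb 9, 630 sold [LIFO — newest first]: 200 @ $9 + 339 @ $12 + 91 @ $11 = $6,869
Feb 13, 222 sold [LIFO — newest first]: 187 @ $10 + 35 @ $11 = $2,255
Feb 15, 388 sold [LIFO — newest first]: 377 @ $14 + 11 @ $11 = $5,399
Total COGS = $6,869 + $2,255 + $5,399 = $14,523
Ending inventory: 157 @ $11 = $1,727

Ending inventory = $1,727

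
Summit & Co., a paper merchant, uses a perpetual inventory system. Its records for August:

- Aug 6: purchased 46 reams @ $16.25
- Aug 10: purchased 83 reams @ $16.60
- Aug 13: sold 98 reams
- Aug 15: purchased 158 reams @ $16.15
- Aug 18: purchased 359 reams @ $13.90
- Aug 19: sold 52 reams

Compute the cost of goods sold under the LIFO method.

Aug 13, 98 sold [LIFO — newest first]: 83 @ $16.60 + 15 @ $16.25 = $1,621.55
Aug 19, 52 sold [LIFO — newest first]: 52 @ $13.90 = $722.80
Total COGS = $1,621.55 + $722.80 = $2,344.35
Ending inventory: 31 @ $16.25 + 158 @ $16.15 + 307 @ $13.90 = $7,322.75

COGS = $2,344.35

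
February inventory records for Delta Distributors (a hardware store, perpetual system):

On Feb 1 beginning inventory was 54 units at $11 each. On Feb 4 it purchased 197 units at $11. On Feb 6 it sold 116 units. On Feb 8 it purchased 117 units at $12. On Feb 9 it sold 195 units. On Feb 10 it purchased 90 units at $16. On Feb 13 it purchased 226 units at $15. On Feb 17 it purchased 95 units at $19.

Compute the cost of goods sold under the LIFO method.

Feb 6, 116 sold [LIFO — newest first]: 116 @ $11 = $1,276
Feb 9, 195 sold [LIFO — newest first]: 117 @ $12 + 78 @ $11 = $2,262
Total COGS = $1,276 + $2,262 = $3,538
Ending inventory: 54 @ $11 + 3 @ $11 + 90 @ $16 + 226 @ $15 + 95 @ $19 = $7,262

COGS = $3,538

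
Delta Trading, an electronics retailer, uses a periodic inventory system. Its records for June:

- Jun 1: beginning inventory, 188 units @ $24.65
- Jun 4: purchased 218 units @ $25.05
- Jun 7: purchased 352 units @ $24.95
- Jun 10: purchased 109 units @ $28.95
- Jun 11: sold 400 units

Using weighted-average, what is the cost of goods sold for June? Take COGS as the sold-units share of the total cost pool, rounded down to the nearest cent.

COGS = $10,165.19

Jun 11, sell 400: 400/867 × $22,033.05 → $10,165.19
Ending inventory (cost pool remaining) = $11,867.86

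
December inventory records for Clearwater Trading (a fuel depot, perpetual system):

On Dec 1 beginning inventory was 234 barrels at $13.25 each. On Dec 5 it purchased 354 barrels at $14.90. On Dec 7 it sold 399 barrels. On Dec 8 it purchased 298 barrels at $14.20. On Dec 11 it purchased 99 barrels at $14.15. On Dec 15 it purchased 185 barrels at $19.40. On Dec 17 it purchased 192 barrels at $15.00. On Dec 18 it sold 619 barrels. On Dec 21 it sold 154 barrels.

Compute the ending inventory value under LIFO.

Ending inventory = $2,518.45

Dec 7, 399 sold [LIFO — newest first]: 354 @ $14.90 + 45 @ $13.25 = $5,870.85
Dec 18, 619 sold [LIFO — newest first]: 192 @ $15.00 + 185 @ $19.40 + 99 @ $14.15 + 143 @ $14.20 = $9,900.45
Dec 21, 154 sold [LIFO — newest first]: 154 @ $14.20 = $2,186.80
Total COGS = $5,870.85 + $9,900.45 + $2,186.80 = $17,958.10
Ending inventory: 189 @ $13.25 + 1 @ $14.20 = $2,518.45
Check: goods available $20,476.55 = COGS $17,958.10 + ending $2,518.45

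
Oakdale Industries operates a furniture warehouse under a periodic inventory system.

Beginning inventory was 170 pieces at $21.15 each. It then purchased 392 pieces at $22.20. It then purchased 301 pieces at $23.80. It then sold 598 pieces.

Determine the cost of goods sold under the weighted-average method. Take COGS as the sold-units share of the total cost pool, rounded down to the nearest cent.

COGS = $13,485.62

Sale 1, sell 598: 598/863 × $19,461.70 → $13,485.62
Ending inventory (cost pool remaining) = $5,976.08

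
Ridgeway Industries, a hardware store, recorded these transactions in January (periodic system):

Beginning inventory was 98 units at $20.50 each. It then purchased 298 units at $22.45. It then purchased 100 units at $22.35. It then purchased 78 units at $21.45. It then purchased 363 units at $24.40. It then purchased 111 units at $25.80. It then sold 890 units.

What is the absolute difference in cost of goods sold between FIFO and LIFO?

FIFO COGS: 98 @ $20.50 + 298 @ $22.45 + 100 @ $22.35 + 78 @ $21.45 + 316 @ $24.40 = $20,317.60
LIFO COGS: 111 @ $25.80 + 363 @ $24.40 + 78 @ $21.45 + 100 @ $22.35 + 238 @ $22.45 = $20,972.20
Difference = |$20,317.60 − $20,972.20| = $654.60

$654.60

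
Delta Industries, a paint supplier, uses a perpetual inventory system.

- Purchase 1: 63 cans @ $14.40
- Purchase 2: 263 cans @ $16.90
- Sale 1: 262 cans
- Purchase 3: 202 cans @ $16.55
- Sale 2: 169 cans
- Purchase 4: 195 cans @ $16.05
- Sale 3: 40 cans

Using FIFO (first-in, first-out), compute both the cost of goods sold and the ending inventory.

COGS = $7,751.65; ending inventory = $4,073.10

Sale 1 (262) [FIFO — oldest first]: 63 @ $14.40 + 199 @ $16.90 = $4,270.30
Sale 2 (169) [FIFO — oldest first]: 64 @ $16.90 + 105 @ $16.55 = $2,819.35
Sale 3 (40) [FIFO — oldest first]: 40 @ $16.55 = $662.00
Total COGS = $4,270.30 + $2,819.35 + $662.00 = $7,751.65
Ending inventory: 57 @ $16.55 + 195 @ $16.05 = $4,073.10
Check: goods available $11,824.75 = COGS $7,751.65 + ending $4,073.10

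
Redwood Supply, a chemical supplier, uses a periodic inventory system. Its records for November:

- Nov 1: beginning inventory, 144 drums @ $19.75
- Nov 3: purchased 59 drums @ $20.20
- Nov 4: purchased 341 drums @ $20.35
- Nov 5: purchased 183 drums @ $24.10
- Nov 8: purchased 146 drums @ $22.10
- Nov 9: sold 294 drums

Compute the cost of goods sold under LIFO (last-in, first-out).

Nov 9, 294 sold [LIFO — newest first]: 146 @ $22.10 + 148 @ $24.10 = $6,793.40
Ending inventory: 144 @ $19.75 + 59 @ $20.20 + 341 @ $20.35 + 35 @ $24.10 = $11,818.65
Check: goods available $18,612.05 = COGS $6,793.40 + ending $11,818.65

COGS = $6,793.40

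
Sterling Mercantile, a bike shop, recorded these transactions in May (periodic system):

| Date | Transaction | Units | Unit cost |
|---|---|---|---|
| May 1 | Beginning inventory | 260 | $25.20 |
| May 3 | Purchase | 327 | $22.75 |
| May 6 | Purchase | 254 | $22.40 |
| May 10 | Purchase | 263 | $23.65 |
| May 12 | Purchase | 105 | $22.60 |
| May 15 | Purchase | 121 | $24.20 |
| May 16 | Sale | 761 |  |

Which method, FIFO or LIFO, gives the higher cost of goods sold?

FIFO

FIFO COGS: 260 @ $25.20 + 327 @ $22.75 + 174 @ $22.40 = $17,888.85
LIFO COGS: 121 @ $24.20 + 105 @ $22.60 + 263 @ $23.65 + 254 @ $22.40 + 18 @ $22.75 = $17,620.25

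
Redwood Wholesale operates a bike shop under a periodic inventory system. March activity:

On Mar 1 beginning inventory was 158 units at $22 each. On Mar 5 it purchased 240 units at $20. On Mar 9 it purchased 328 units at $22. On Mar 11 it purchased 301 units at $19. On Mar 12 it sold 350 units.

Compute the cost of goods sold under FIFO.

Mar 12, 350 sold [FIFO — oldest first]: 158 @ $22 + 192 @ $20 = $7,316
Ending inventory: 48 @ $20 + 328 @ $22 + 301 @ $19 = $13,895
Check: goods available $21,211 = COGS $7,316 + ending $13,895

COGS = $7,316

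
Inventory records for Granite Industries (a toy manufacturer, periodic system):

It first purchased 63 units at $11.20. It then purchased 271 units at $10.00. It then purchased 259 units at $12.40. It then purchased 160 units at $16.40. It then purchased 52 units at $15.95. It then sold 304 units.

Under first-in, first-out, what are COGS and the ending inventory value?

COGS = $3,115.60; ending inventory = $6,965.00

Sale 1 (304) [FIFO — oldest first]: 63 @ $11.20 + 241 @ $10.00 = $3,115.60
Ending inventory: 30 @ $10.00 + 259 @ $12.40 + 160 @ $16.40 + 52 @ $15.95 = $6,965.00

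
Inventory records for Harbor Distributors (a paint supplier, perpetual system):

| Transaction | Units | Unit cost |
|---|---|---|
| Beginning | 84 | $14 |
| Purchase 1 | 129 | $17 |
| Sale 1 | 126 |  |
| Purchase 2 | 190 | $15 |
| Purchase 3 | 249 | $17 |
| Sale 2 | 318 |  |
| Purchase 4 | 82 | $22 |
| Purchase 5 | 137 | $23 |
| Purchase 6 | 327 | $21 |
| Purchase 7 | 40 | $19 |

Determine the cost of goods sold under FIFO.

COGS = $6,916

Sale 1 (126) [FIFO — oldest first]: 84 @ $14 + 42 @ $17 = $1,890
Sale 2 (318) [FIFO — oldest first]: 87 @ $17 + 190 @ $15 + 41 @ $17 = $5,026
Total COGS = $1,890 + $5,026 = $6,916
Ending inventory: 208 @ $17 + 82 @ $22 + 137 @ $23 + 327 @ $21 + 40 @ $19 = $16,118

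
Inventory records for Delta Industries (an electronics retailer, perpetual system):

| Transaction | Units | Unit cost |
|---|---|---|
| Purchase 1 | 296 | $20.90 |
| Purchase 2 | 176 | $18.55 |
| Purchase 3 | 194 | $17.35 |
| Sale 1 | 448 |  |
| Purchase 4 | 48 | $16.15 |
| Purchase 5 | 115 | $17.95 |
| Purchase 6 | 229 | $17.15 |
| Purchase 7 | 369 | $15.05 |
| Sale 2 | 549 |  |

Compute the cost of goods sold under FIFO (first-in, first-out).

COGS = $18,537.75

Sale 1 (448) [FIFO — oldest first]: 296 @ $20.90 + 152 @ $18.55 = $9,006.00
Sale 2 (549) [FIFO — oldest first]: 24 @ $18.55 + 194 @ $17.35 + 48 @ $16.15 + 115 @ $17.95 + 168 @ $17.15 = $9,531.75
Total COGS = $9,006.00 + $9,531.75 = $18,537.75
Ending inventory: 61 @ $17.15 + 369 @ $15.05 = $6,599.60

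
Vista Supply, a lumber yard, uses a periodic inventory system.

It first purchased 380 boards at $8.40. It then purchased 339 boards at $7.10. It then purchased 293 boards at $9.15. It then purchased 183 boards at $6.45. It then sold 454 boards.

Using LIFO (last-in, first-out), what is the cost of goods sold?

COGS = $3,660.00

Sale 1 (454) [LIFO — newest first]: 183 @ $6.45 + 271 @ $9.15 = $3,660.00
Ending inventory: 380 @ $8.40 + 339 @ $7.10 + 22 @ $9.15 = $5,800.20
Check: goods available $9,460.20 = COGS $3,660.00 + ending $5,800.20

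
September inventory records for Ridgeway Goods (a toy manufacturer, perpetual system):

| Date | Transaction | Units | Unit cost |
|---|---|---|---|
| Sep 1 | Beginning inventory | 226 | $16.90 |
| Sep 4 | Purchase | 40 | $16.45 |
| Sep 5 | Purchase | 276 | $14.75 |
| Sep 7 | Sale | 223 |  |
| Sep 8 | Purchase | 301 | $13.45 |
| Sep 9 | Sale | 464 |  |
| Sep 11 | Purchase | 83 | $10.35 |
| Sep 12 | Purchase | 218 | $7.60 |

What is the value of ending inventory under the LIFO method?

Ending inventory = $5,152.25

Sep 7, 223 sold [LIFO — newest first]: 223 @ $14.75 = $3,289.25
Sep 9, 464 sold [LIFO — newest first]: 301 @ $13.45 + 53 @ $14.75 + 40 @ $16.45 + 70 @ $16.90 = $6,671.20
Total COGS = $3,289.25 + $6,671.20 = $9,960.45
Ending inventory: 156 @ $16.90 + 83 @ $10.35 + 218 @ $7.60 = $5,152.25
Check: goods available $15,112.70 = COGS $9,960.45 + ending $5,152.25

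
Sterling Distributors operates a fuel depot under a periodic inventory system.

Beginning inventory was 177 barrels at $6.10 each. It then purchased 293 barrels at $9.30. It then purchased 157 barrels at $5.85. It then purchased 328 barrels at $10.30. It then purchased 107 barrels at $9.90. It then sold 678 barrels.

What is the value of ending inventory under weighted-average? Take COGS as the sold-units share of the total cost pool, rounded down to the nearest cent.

Ending inventory = $3,312.37

Sale 1, sell 678: 678/1062 × $9,160.75 → $5,848.38
Ending inventory (cost pool remaining) = $3,312.37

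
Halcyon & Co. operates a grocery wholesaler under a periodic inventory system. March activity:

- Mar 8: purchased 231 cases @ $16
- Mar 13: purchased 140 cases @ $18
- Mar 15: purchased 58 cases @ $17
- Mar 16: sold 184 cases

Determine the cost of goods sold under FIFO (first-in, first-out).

COGS = $2,944

Mar 16, 184 sold [FIFO — oldest first]: 184 @ $16 = $2,944
Ending inventory: 47 @ $16 + 140 @ $18 + 58 @ $17 = $4,258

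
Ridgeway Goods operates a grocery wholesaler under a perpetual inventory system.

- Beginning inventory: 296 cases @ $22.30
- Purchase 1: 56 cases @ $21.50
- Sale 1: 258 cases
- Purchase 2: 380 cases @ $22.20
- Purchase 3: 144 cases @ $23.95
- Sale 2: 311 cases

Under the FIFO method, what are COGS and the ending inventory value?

Sale 1 (258) [FIFO — oldest first]: 258 @ $22.30 = $5,753.40
Sale 2 (311) [FIFO — oldest first]: 38 @ $22.30 + 56 @ $21.50 + 217 @ $22.20 = $6,868.80
Total COGS = $5,753.40 + $6,868.80 = $12,622.20
Ending inventory: 163 @ $22.20 + 144 @ $23.95 = $7,067.40
Check: goods available $19,689.60 = COGS $12,622.20 + ending $7,067.40

COGS = $12,622.20; ending inventory = $7,067.40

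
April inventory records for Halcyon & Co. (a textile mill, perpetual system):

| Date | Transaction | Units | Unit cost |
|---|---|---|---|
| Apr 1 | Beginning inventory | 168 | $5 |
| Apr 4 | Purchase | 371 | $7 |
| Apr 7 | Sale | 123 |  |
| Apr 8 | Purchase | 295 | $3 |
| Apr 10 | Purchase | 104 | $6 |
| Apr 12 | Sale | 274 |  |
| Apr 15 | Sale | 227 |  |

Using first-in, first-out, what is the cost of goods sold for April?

COGS = $3,692

Apr 7, 123 sold [FIFO — oldest first]: 123 @ $5 = $615
Apr 12, 274 sold [FIFO — oldest first]: 45 @ $5 + 229 @ $7 = $1,828
Apr 15, 227 sold [FIFO — oldest first]: 142 @ $7 + 85 @ $3 = $1,249
Total COGS = $615 + $1,828 + $1,249 = $3,692
Ending inventory: 210 @ $3 + 104 @ $6 = $1,254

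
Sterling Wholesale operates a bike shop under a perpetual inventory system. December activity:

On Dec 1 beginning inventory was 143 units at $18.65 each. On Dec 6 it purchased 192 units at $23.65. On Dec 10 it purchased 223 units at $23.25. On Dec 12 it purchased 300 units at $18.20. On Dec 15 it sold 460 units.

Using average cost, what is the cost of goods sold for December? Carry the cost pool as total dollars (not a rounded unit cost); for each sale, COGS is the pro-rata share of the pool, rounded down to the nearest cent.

COGS = $9,571.27

After Dec 1: 143 on hand, pool $2,666.95 (≈ $18.6500 each)
After Dec 6: 335 on hand, pool $7,207.75 (≈ $21.5157 each)
After Dec 10: 558 on hand, pool $12,392.50 (≈ $22.2088 each)
After Dec 12: 858 on hand, pool $17,852.50 (≈ $20.8071 each)
Dec 15, sell 460: 460/858 × $17,852.50 → $9,571.27
Ending inventory (cost pool remaining) = $8,281.23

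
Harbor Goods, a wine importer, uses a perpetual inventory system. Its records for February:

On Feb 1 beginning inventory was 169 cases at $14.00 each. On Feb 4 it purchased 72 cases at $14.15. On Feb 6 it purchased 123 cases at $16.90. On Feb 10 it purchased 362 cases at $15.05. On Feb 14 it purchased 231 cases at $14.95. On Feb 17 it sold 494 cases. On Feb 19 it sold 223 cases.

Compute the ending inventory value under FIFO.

Feb 17, 494 sold [FIFO — oldest first]: 169 @ $14.00 + 72 @ $14.15 + 123 @ $16.90 + 130 @ $15.05 = $7,420.00
Feb 19, 223 sold [FIFO — oldest first]: 223 @ $15.05 = $3,356.15
Total COGS = $7,420.00 + $3,356.15 = $10,776.15
Ending inventory: 9 @ $15.05 + 231 @ $14.95 = $3,588.90

Ending inventory = $3,588.90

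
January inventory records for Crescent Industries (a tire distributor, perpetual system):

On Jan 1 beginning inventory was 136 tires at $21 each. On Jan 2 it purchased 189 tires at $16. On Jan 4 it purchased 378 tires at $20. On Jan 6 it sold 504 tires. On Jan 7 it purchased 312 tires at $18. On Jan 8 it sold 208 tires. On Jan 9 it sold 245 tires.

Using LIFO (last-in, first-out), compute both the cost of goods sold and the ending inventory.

Jan 6, 504 sold [LIFO — newest first]: 378 @ $20 + 126 @ $16 = $9,576
Jan 8, 208 sold [LIFO — newest first]: 208 @ $18 = $3,744
Jan 9, 245 sold [LIFO — newest first]: 104 @ $18 + 63 @ $16 + 78 @ $21 = $4,518
Total COGS = $9,576 + $3,744 + $4,518 = $17,838
Ending inventory: 58 @ $21 = $1,218

COGS = $17,838; ending inventory = $1,218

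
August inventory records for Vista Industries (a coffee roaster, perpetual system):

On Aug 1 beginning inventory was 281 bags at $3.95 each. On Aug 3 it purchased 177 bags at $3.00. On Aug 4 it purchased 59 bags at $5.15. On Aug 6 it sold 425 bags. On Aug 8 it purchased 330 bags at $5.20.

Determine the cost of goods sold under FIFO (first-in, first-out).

COGS = $1,541.95

Aug 6, 425 sold [FIFO — oldest first]: 281 @ $3.95 + 144 @ $3.00 = $1,541.95
Ending inventory: 33 @ $3.00 + 59 @ $5.15 + 330 @ $5.20 = $2,118.85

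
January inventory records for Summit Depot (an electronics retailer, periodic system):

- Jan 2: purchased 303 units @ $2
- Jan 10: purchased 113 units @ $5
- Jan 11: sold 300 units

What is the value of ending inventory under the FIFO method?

Ending inventory = $571

Jan 11, 300 sold [FIFO — oldest first]: 300 @ $2 = $600
Ending inventory: 3 @ $2 + 113 @ $5 = $571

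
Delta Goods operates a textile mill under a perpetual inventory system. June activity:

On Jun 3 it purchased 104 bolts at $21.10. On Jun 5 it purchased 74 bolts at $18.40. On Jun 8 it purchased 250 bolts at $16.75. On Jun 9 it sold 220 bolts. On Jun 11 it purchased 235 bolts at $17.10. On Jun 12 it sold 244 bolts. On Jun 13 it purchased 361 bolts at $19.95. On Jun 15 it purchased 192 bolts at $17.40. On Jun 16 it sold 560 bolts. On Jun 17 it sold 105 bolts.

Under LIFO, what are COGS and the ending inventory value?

COGS = $20,469.05; ending inventory = $1,835.70

Jun 9, 220 sold [LIFO — newest first]: 220 @ $16.75 = $3,685.00
Jun 12, 244 sold [LIFO — newest first]: 235 @ $17.10 + 9 @ $16.75 = $4,169.25
Jun 16, 560 sold [LIFO — newest first]: 192 @ $17.40 + 361 @ $19.95 + 7 @ $16.75 = $10,660.00
Jun 17, 105 sold [LIFO — newest first]: 14 @ $16.75 + 74 @ $18.40 + 17 @ $21.10 = $1,954.80
Total COGS = $3,685.00 + $4,169.25 + $10,660.00 + $1,954.80 = $20,469.05
Ending inventory: 87 @ $21.10 = $1,835.70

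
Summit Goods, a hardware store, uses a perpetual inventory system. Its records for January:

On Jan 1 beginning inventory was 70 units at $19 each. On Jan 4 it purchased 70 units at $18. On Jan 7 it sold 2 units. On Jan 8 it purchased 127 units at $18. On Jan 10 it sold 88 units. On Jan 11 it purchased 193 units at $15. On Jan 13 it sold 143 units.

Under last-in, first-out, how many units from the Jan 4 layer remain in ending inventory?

68

Jan 7, 2 sold [LIFO — newest first]: 2 @ $18 = $36
Jan 10, 88 sold [LIFO — newest first]: 88 @ $18 = $1,584
Jan 13, 143 sold [LIFO — newest first]: 143 @ $15 = $2,145
Total COGS = $36 + $1,584 + $2,145 = $3,765
Ending inventory: 70 @ $19 + 68 @ $18 + 39 @ $18 + 50 @ $15 = $4,006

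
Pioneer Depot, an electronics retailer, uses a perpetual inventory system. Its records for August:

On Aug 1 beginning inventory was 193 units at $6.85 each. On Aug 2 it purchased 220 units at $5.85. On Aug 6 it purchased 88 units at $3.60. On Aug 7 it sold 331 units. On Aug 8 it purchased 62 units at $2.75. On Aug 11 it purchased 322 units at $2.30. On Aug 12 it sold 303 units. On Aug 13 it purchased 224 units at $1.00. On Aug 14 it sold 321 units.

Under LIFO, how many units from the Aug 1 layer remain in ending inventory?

Aug 7, 331 sold [LIFO — newest first]: 88 @ $3.60 + 220 @ $5.85 + 23 @ $6.85 = $1,761.35
Aug 12, 303 sold [LIFO — newest first]: 303 @ $2.30 = $696.90
Aug 14, 321 sold [LIFO — newest first]: 224 @ $1.00 + 19 @ $2.30 + 62 @ $2.75 + 16 @ $6.85 = $547.80
Total COGS = $1,761.35 + $696.90 + $547.80 = $3,006.05
Ending inventory: 154 @ $6.85 = $1,054.90
Check: goods available $4,060.95 = COGS $3,006.05 + ending $1,054.90

154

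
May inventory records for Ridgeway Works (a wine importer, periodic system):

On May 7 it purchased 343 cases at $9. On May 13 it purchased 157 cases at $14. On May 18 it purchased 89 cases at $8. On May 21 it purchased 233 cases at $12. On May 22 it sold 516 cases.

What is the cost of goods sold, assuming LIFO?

May 22, 516 sold [LIFO — newest first]: 233 @ $12 + 89 @ $8 + 157 @ $14 + 37 @ $9 = $6,039
Ending inventory: 306 @ $9 = $2,754
Check: goods available $8,793 = COGS $6,039 + ending $2,754

COGS = $6,039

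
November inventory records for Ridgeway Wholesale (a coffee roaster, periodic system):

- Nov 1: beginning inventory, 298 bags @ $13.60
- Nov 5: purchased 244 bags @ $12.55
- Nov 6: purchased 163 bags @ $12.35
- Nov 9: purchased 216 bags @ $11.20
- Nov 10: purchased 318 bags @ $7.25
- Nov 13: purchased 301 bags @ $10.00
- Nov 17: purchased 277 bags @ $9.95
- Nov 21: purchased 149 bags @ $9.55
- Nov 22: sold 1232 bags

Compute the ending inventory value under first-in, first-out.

Nov 22, 1232 sold [FIFO — oldest first]: 298 @ $13.60 + 244 @ $12.55 + 163 @ $12.35 + 216 @ $11.20 + 311 @ $7.25 = $13,802.00
Ending inventory: 7 @ $7.25 + 301 @ $10.00 + 277 @ $9.95 + 149 @ $9.55 = $7,239.85
Check: goods available $21,041.85 = COGS $13,802.00 + ending $7,239.85

Ending inventory = $7,239.85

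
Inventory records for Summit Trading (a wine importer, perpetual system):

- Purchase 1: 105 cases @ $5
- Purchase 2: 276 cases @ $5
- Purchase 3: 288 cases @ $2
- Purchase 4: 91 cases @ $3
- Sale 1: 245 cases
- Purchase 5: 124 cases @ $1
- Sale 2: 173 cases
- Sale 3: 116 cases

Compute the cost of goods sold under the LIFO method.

COGS = $1,128

Sale 1 (245) [LIFO — newest first]: 91 @ $3 + 154 @ $2 = $581
Sale 2 (173) [LIFO — newest first]: 124 @ $1 + 49 @ $2 = $222
Sale 3 (116) [LIFO — newest first]: 85 @ $2 + 31 @ $5 = $325
Total COGS = $581 + $222 + $325 = $1,128
Ending inventory: 105 @ $5 + 245 @ $5 = $1,750
Check: goods available $2,878 = COGS $1,128 + ending $1,750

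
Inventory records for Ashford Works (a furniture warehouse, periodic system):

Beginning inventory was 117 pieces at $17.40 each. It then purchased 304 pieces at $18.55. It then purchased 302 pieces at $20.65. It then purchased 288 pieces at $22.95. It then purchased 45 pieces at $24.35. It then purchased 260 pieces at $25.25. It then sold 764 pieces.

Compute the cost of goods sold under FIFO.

Sale 1 (764) [FIFO — oldest first]: 117 @ $17.40 + 304 @ $18.55 + 302 @ $20.65 + 41 @ $22.95 = $14,852.25
Ending inventory: 247 @ $22.95 + 45 @ $24.35 + 260 @ $25.25 = $13,329.40

COGS = $14,852.25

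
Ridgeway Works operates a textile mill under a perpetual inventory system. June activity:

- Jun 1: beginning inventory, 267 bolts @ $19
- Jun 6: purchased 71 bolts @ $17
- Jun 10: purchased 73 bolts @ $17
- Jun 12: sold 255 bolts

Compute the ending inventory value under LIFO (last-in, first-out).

Jun 12, 255 sold [LIFO — newest first]: 73 @ $17 + 71 @ $17 + 111 @ $19 = $4,557
Ending inventory: 156 @ $19 = $2,964
Check: goods available $7,521 = COGS $4,557 + ending $2,964

Ending inventory = $2,964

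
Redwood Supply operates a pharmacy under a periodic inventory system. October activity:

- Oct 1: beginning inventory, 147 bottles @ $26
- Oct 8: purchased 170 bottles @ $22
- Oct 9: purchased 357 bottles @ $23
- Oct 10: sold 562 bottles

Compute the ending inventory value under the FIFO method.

Oct 10, 562 sold [FIFO — oldest first]: 147 @ $26 + 170 @ $22 + 245 @ $23 = $13,197
Ending inventory: 112 @ $23 = $2,576

Ending inventory = $2,576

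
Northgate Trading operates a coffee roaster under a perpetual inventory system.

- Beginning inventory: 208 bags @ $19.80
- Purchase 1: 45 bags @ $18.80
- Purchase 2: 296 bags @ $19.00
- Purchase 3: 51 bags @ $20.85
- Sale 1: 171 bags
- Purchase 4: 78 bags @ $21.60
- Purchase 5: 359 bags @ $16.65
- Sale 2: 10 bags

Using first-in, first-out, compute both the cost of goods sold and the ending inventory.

Sale 1 (171) [FIFO — oldest first]: 171 @ $19.80 = $3,385.80
Sale 2 (10) [FIFO — oldest first]: 10 @ $19.80 = $198.00
Total COGS = $3,385.80 + $198.00 = $3,583.80
Ending inventory: 27 @ $19.80 + 45 @ $18.80 + 296 @ $19.00 + 51 @ $20.85 + 78 @ $21.60 + 359 @ $16.65 = $15,730.10

COGS = $3,583.80; ending inventory = $15,730.10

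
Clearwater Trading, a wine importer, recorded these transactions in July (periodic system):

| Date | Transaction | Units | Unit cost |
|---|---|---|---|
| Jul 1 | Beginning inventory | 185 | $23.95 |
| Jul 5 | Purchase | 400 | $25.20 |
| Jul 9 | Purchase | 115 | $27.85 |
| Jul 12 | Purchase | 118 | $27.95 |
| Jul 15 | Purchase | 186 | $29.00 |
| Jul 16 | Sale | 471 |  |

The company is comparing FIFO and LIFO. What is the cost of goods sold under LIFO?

FIFO COGS: 185 @ $23.95 + 286 @ $25.20 = $11,637.95
LIFO COGS: 186 @ $29.00 + 118 @ $27.95 + 115 @ $27.85 + 52 @ $25.20 = $13,205.25

COGS = $13,205.25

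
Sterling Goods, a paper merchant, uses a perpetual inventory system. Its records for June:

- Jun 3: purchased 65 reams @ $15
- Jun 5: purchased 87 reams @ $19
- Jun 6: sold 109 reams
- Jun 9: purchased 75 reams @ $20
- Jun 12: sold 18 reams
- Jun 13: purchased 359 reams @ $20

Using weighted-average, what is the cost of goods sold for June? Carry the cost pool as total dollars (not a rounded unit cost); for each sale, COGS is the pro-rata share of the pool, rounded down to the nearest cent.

COGS = $2,226.77

After Jun 3: 65 on hand, pool $975.00 (≈ $15.0000 each)
After Jun 5: 152 on hand, pool $2,628.00 (≈ $17.2895 each)
Jun 6, sell 109: 109/152 × $2,628.00 → $1,884.55
After Jun 9: 118 on hand, pool $2,243.45 (≈ $19.0123 each)
Jun 12, sell 18: 18/118 × $2,243.45 → $342.22
After Jun 13: 459 on hand, pool $9,081.23 (≈ $19.7848 each)
Total COGS = $1,884.55 + $342.22 = $2,226.77
Ending inventory (cost pool remaining) = $9,081.23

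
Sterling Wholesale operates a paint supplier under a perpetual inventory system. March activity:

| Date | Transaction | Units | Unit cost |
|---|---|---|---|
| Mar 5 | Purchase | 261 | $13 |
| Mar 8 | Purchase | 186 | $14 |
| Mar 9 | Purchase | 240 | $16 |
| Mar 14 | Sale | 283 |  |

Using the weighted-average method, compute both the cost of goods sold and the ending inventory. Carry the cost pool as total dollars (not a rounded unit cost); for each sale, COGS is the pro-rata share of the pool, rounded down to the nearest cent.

After Mar 5: 261 on hand, pool $3,393.00 (≈ $13.0000 each)
After Mar 8: 447 on hand, pool $5,997.00 (≈ $13.4161 each)
After Mar 9: 687 on hand, pool $9,837.00 (≈ $14.3188 each)
Mar 14, sell 283: 283/687 × $9,837.00 → $4,052.21
Ending inventory (cost pool remaining) = $5,784.79

COGS = $4,052.21; ending inventory = $5,784.79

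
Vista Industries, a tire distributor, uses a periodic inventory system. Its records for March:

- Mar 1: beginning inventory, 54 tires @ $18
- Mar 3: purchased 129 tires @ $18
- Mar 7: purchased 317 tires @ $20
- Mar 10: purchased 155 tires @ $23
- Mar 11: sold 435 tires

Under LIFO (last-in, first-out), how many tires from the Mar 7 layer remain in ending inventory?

Mar 11, 435 sold [LIFO — newest first]: 155 @ $23 + 280 @ $20 = $9,165
Ending inventory: 54 @ $18 + 129 @ $18 + 37 @ $20 = $4,034
Check: goods available $13,199 = COGS $9,165 + ending $4,034

37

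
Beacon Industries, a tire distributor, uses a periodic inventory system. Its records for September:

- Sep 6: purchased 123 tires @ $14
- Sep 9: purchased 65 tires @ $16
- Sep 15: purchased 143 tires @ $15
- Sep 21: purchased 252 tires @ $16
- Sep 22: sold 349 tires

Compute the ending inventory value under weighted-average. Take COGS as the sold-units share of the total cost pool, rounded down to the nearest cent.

Sep 22, sell 349: 349/583 × $8,939.00 → $5,351.13
Ending inventory (cost pool remaining) = $3,587.87
Check: goods available $8,939.00 = COGS $5,351.13 + ending $3,587.87

Ending inventory = $3,587.87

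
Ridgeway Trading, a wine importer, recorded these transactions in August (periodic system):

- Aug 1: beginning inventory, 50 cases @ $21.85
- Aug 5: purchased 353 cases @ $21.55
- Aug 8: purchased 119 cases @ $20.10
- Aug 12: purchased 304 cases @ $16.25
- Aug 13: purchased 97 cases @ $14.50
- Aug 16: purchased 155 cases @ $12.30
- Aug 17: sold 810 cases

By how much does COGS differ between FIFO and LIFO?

FIFO COGS: 50 @ $21.85 + 353 @ $21.55 + 119 @ $20.10 + 288 @ $16.25 = $15,771.55
LIFO COGS: 155 @ $12.30 + 97 @ $14.50 + 304 @ $16.25 + 119 @ $20.10 + 135 @ $21.55 = $13,554.15
Difference = |$15,771.55 − $13,554.15| = $2,217.40

$2,217.40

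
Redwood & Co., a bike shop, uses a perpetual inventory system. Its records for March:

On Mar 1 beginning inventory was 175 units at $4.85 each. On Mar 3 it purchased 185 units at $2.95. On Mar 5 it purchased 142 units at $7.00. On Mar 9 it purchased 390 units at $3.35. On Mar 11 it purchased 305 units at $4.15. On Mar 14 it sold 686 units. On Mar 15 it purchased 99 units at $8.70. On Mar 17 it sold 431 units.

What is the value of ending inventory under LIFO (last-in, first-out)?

Mar 14, 686 sold [LIFO — newest first]: 305 @ $4.15 + 381 @ $3.35 = $2,542.10
Mar 17, 431 sold [LIFO — newest first]: 99 @ $8.70 + 9 @ $3.35 + 142 @ $7.00 + 181 @ $2.95 = $2,419.40
Total COGS = $2,542.10 + $2,419.40 = $4,961.50
Ending inventory: 175 @ $4.85 + 4 @ $2.95 = $860.55

Ending inventory = $860.55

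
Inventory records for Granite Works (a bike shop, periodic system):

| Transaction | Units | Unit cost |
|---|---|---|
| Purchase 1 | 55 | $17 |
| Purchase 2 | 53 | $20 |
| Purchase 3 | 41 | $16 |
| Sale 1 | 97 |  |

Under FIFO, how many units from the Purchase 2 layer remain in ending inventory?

Sale 1 (97) [FIFO — oldest first]: 55 @ $17 + 42 @ $20 = $1,775
Ending inventory: 11 @ $20 + 41 @ $16 = $876

11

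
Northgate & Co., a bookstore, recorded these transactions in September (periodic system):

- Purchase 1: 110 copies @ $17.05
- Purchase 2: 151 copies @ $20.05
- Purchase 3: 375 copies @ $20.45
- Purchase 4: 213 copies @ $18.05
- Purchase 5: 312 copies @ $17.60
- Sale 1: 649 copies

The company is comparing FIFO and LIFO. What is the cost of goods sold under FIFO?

FIFO COGS: 110 @ $17.05 + 151 @ $20.05 + 375 @ $20.45 + 13 @ $18.05 = $12,806.45
LIFO COGS: 312 @ $17.60 + 213 @ $18.05 + 124 @ $20.45 = $11,871.65

COGS = $12,806.45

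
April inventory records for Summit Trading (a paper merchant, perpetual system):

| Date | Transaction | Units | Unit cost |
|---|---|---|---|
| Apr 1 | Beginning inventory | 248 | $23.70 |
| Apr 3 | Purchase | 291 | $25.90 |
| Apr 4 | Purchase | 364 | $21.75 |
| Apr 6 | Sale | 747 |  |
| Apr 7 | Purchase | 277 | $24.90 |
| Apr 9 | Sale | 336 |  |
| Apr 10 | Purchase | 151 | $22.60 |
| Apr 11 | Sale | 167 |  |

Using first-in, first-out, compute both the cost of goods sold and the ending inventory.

COGS = $29,810.80; ending inventory = $1,830.60

Apr 6, 747 sold [FIFO — oldest first]: 248 @ $23.70 + 291 @ $25.90 + 208 @ $21.75 = $17,938.50
Apr 9, 336 sold [FIFO — oldest first]: 156 @ $21.75 + 180 @ $24.90 = $7,875.00
Apr 11, 167 sold [FIFO — oldest first]: 97 @ $24.90 + 70 @ $22.60 = $3,997.30
Total COGS = $17,938.50 + $7,875.00 + $3,997.30 = $29,810.80
Ending inventory: 81 @ $22.60 = $1,830.60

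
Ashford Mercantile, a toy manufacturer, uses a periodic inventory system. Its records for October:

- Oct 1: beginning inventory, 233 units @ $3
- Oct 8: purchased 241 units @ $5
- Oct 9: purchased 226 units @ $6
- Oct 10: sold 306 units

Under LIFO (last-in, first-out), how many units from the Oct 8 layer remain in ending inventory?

161

Oct 10, 306 sold [LIFO — newest first]: 226 @ $6 + 80 @ $5 = $1,756
Ending inventory: 233 @ $3 + 161 @ $5 = $1,504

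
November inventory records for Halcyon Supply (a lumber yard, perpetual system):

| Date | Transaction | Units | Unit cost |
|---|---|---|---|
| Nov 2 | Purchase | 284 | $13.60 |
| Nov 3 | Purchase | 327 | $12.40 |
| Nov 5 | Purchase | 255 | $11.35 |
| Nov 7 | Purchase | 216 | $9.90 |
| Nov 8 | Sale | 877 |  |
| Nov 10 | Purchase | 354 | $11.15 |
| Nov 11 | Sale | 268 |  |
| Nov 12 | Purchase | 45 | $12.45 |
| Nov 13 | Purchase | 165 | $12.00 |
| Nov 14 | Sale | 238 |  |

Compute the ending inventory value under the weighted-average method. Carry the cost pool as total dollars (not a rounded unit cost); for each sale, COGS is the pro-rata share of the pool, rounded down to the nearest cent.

After Nov 2: 284 on hand, pool $3,862.40 (≈ $13.6000 each)
After Nov 3: 611 on hand, pool $7,917.20 (≈ $12.9578 each)
After Nov 5: 866 on hand, pool $10,811.45 (≈ $12.4844 each)
After Nov 7: 1082 on hand, pool $12,949.85 (≈ $11.9684 each)
Nov 8, sell 877: 877/1082 × $12,949.85 → $10,496.32
After Nov 10: 559 on hand, pool $6,400.63 (≈ $11.4501 each)
Nov 11, sell 268: 268/559 × $6,400.63 → $3,068.63
After Nov 12: 336 on hand, pool $3,892.25 (≈ $11.5841 each)
After Nov 13: 501 on hand, pool $5,872.25 (≈ $11.7211 each)
Nov 14, sell 238: 238/501 × $5,872.25 → $2,789.61
Total COGS = $10,496.32 + $3,068.63 + $2,789.61 = $16,354.56
Ending inventory (cost pool remaining) = $3,082.64
Check: goods available $19,437.20 = COGS $16,354.56 + ending $3,082.64

Ending inventory = $3,082.64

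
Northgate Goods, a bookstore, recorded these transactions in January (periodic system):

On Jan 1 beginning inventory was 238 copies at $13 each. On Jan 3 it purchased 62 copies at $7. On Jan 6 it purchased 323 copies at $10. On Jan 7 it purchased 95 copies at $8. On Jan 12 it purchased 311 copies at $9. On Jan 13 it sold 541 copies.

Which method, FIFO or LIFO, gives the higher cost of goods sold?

FIFO COGS: 238 @ $13 + 62 @ $7 + 241 @ $10 = $5,938
LIFO COGS: 311 @ $9 + 95 @ $8 + 135 @ $10 = $4,909

FIFO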